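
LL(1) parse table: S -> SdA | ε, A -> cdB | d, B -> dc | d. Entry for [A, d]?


For [A, d]: 'd' ∈ FIRST(d)
Entry: A -> d


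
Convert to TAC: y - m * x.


Break into single-operator statements:
t1 = m * x
t2 = y - t1


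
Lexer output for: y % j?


Scan left to right, longest-match per lexeme
Tokens: ID(y), OP(%), ID(j)


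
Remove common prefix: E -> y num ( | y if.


Common prefix: 'y'
Factored: E -> y E', E' -> num ( | if


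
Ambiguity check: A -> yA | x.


right-linear, alternatives start with distinct terminals 'y' vs 'x': unique leftmost derivation
Unambiguous


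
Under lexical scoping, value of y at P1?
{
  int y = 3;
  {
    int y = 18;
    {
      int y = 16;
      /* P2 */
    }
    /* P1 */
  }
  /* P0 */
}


y declared in the same block as P1
y = 18


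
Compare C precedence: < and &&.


'<' is relational (level 7); '&&' is logical AND (level 2)
Higher level binds tighter
'<' has higher precedence than '&&'


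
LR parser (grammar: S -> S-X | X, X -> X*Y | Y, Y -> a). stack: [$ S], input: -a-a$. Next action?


shift '-' to continue S -> S-X
Action: shift


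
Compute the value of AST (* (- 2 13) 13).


Evaluate inner: (- 2 13) = -11
Evaluate root: (* -11 13) = -143
Result: -143


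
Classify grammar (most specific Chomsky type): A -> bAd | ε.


Single nonterminal LHS, but b^n d^n is not regular
Classification: Type 2 (Context-Free)


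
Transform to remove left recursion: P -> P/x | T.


Left-recursive alternatives: P/x; non-recursive: T
Introduce P': P -> TP', P' -> /xP' | ε


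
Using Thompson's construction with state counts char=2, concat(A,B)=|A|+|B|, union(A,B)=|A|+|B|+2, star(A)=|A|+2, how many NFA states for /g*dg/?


Syntax tree has 3 char leaf(s), 0 union(s), 1 star(s)
chars contribute 3×2 = 6; each union adds +2; each star adds +2
Total: 6 + 0 + 2 = 8 states


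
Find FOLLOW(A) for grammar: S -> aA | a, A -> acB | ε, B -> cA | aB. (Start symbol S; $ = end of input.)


$ ∈ FOLLOW(S). For each A -> αBβ: add FIRST(β)\{ε} to FOLLOW(B); if β nullable, add FOLLOW(A).
FOLLOW(A) = {$}


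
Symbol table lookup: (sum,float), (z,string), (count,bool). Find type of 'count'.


Lookup 'count' → type bool


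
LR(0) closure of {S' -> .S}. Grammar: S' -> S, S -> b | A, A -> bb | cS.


Start: S' -> .S
For each item with dot before a nonterminal B, add B -> .γ for every B-production
Closure: [S' -> .S, S -> .b, S -> .A, A -> .bb, A -> .cS]


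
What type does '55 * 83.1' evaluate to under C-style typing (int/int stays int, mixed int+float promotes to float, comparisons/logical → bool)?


Operand types: int * float
Rule: mixed int/float promotes to float; int/int stays int
Result type: float


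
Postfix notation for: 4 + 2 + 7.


Left to right (same or higher precedence on left)
Postfix: 4 2 + 7 +


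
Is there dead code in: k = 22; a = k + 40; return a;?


k is read by a's definition; a is returned
No dead code


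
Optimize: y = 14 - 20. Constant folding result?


14 - 20 = -6 at compile time
Optimized: y = -6


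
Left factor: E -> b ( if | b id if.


Common prefix: 'b'
Factored: E -> b E', E' -> ( if | id if


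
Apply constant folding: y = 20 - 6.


20 - 6 = 14 at compile time
Optimized: y = 14


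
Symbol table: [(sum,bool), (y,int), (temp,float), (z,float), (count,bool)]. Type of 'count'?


Lookup 'count' → type bool


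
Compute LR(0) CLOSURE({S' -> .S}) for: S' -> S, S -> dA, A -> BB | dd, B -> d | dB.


Start: S' -> .S
For each item with dot before a nonterminal B, add B -> .γ for every B-production
Closure: [S' -> .S, S -> .dA]


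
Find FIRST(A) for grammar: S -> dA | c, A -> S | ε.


Per alternative of A: FIRST(S) = {c, d}; FIRST(ε) = {ε}
FIRST(A) = {c, d, ε}


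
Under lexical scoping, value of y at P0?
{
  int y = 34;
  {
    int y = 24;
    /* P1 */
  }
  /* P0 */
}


y declared in the same block as P0
y = 34


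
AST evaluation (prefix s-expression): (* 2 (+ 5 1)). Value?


Evaluate inner: (+ 5 1) = 6
Evaluate root: (* 2 6) = 12
Result: 12


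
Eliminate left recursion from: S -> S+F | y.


Left-recursive alternatives: S+F; non-recursive: y
Introduce S': S -> yS', S' -> +FS' | ε


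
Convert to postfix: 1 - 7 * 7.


* has higher precedence, evaluate 7*7 first
Postfix: 1 7 7 * -


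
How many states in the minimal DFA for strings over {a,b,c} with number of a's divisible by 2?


Track (count of a) mod 2: states 0..1, accept at 0
Minimal DFA: 2 states


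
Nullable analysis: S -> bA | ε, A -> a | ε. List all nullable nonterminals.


A nonterminal is nullable iff some alternative derives ε (directly, or every symbol in it is nullable)
Nullable: {A, S}


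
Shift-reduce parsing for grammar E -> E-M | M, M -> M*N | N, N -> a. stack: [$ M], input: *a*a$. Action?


shift '*' to continue M -> M*N
Action: shift


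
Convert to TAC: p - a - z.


Break into single-operator statements:
t1 = p - a
t2 = t1 - z


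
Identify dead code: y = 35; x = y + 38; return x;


y is read by x's definition; x is returned
No dead code


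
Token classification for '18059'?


Pattern: digits only
Type: INTEGER_LITERAL


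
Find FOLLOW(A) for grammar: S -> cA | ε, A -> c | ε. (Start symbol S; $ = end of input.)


$ ∈ FOLLOW(S). For each A -> αBβ: add FIRST(β)\{ε} to FOLLOW(B); if β nullable, add FOLLOW(A).
FOLLOW(A) = {$}


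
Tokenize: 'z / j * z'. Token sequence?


Scan left to right, longest-match per lexeme
Tokens: ID(z), OP(/), ID(j), OP(*), ID(z)


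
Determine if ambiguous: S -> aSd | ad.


balanced a^n…d^n: each string has a unique parse
Unambiguous


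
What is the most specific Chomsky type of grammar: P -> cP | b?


Right-linear: every RHS is a terminal or a terminal followed by one nonterminal
Classification: Type 3 (Regular)


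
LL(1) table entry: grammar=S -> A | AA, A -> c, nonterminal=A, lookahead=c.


For [A, c]: 'c' ∈ FIRST(c)
Entry: A -> c


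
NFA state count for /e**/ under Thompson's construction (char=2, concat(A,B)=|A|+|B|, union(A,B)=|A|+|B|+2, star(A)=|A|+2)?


Syntax tree has 1 char leaf(s), 0 union(s), 2 star(s)
chars contribute 1×2 = 2; each union adds +2; each star adds +2
Total: 2 + 0 + 4 = 6 states


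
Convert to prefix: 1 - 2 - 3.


left-to-right (same/higher precedence on left): tree is (- (- 1 2) 3)
Prefix: - - 1 2 3


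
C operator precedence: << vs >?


'<<' is shift (level 8); '>' is relational (level 7)
Higher level binds tighter
'<<' has higher precedence than '>'


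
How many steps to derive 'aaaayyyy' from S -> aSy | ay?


Derivation: S => aSy => aaSyy => aaaSyyy => aaaayyyy
Steps: 4


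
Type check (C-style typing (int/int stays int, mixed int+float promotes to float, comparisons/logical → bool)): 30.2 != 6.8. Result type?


Operand types: float != float
Rule: comparison yields bool
Result type: bool


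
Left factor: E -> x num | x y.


Common prefix: 'x'
Factored: E -> x E', E' -> num | y


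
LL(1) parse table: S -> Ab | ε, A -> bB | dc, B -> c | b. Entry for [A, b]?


For [A, b]: 'b' ∈ FIRST(bB)
Entry: A -> bB


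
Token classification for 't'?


Pattern: letter/underscore followed by alphanumerics, not a keyword
Type: IDENTIFIER


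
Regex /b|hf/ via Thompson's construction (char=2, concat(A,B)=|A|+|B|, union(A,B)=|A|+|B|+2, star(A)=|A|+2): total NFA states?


Syntax tree has 3 char leaf(s), 1 union(s), 0 star(s)
chars contribute 3×2 = 6; each union adds +2; each star adds +2
Total: 6 + 2 + 0 = 8 states


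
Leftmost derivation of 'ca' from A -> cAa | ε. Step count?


Derivation: A => cAa => ca
Steps: 2


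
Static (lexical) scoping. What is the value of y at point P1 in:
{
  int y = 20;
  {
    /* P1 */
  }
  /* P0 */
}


P1's block does not declare y; resolves to the enclosing declaration at depth 0
y = 20


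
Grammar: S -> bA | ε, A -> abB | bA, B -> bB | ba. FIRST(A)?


Per alternative of A: FIRST(abB) = {a}; FIRST(bA) = {b}
FIRST(A) = {a, b}


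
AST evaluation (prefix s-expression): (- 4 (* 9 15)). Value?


Evaluate inner: (* 9 15) = 135
Evaluate root: (- 4 135) = -131
Result: -131


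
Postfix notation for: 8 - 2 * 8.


* has higher precedence, evaluate 2*8 first
Postfix: 8 2 8 * -


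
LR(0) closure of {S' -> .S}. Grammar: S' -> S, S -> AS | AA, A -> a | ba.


Start: S' -> .S
For each item with dot before a nonterminal B, add B -> .γ for every B-production
Closure: [S' -> .S, S -> .AS, S -> .AA, A -> .a, A -> .ba]


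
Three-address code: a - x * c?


Break into single-operator statements:
t1 = x * c
t2 = a - t1


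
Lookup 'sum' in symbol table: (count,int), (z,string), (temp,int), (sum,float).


Lookup 'sum' → type float


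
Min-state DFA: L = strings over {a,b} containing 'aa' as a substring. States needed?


KMP-style automaton: 2 progress states + 1 absorbing accept = 3
Minimal DFA: 3 states


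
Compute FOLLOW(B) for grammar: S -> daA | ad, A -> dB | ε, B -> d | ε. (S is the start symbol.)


$ ∈ FOLLOW(S). For each A -> αBβ: add FIRST(β)\{ε} to FOLLOW(B); if β nullable, add FOLLOW(A).
FOLLOW(B) = {$}


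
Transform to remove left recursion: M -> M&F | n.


Left-recursive alternatives: M&F; non-recursive: n
Introduce M': M -> nM', M' -> &FM' | ε


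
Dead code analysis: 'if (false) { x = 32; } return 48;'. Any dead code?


condition is constant false, so the whole block is unreachable
Dead: 'if (false) { x = 32; }'


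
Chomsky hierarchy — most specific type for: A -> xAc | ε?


Single nonterminal LHS, but x^n c^n is not regular
Classification: Type 2 (Context-Free)


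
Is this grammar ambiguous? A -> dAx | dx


balanced d^n…x^n: each string has a unique parse
Unambiguous


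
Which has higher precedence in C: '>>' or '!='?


'>>' is shift (level 8); '!=' is equality (level 6)
Higher level binds tighter
'>>' has higher precedence than '!='


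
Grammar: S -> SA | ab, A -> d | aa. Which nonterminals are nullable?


A nonterminal is nullable iff some alternative derives ε (directly, or every symbol in it is nullable)
Nullable: {}


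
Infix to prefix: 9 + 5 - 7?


left-to-right (same/higher precedence on left): tree is (- (+ 9 5) 7)
Prefix: - + 9 5 7


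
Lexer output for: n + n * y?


Scan left to right, longest-match per lexeme
Tokens: ID(n), OP(+), ID(n), OP(*), ID(y)


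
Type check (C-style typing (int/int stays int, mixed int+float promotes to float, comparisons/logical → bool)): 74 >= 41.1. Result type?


Operand types: int >= float
Rule: comparison yields bool
Result type: bool


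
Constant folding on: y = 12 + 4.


12 + 4 = 16 at compile time
Optimized: y = 16


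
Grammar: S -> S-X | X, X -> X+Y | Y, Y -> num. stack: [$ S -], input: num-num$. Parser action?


no handle ('S-' is not any RHS); shift 'num'
Action: shift


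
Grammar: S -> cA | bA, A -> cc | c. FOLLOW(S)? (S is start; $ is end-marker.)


$ ∈ FOLLOW(S). For each A -> αBβ: add FIRST(β)\{ε} to FOLLOW(B); if β nullable, add FOLLOW(A).
FOLLOW(S) = {$}


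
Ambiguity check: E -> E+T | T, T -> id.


precedence layered via separate nonterminal T: deterministic
Unambiguous


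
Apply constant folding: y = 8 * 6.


8 * 6 = 48 at compile time
Optimized: y = 48


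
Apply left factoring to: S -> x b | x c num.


Common prefix: 'x'
Factored: S -> x S', S' -> b | c num


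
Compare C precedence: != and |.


'!=' is equality (level 6); '|' is bitwise OR (level 3)
Higher level binds tighter
'!=' has higher precedence than '|'


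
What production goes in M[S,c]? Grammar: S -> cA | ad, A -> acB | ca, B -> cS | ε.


For [S, c]: 'c' ∈ FIRST(cA)
Entry: S -> cA


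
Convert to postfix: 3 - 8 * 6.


* has higher precedence, evaluate 8*6 first
Postfix: 3 8 6 * -


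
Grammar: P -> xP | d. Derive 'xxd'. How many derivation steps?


Derivation: P => xP => xxP => xxd
Steps: 3


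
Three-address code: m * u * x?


Break into single-operator statements:
t1 = m * u
t2 = t1 * x


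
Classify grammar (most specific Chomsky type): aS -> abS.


LHS has context (more than one symbol) and |LHS| ≤ |RHS|
Classification: Type 1 (Context-Sensitive)


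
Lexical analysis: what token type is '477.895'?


Pattern: digits with a decimal point
Type: FLOAT_LITERAL


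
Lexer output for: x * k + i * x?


Scan left to right, longest-match per lexeme
Tokens: ID(x), OP(*), ID(k), OP(+), ID(i), OP(*), ID(x)


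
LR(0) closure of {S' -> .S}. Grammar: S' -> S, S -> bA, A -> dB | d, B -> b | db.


Start: S' -> .S
For each item with dot before a nonterminal B, add B -> .γ for every B-production
Closure: [S' -> .S, S -> .bA]


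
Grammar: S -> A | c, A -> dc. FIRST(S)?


Per alternative of S: FIRST(A) = {d}; FIRST(c) = {c}
FIRST(S) = {c, d}


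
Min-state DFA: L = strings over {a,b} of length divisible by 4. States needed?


Track length mod 4: states 0..3, accept at 0
Minimal DFA: 4 states


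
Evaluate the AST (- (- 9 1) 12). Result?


Evaluate inner: (- 9 1) = 8
Evaluate root: (- 8 12) = -4
Result: -4


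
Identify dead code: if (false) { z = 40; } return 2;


condition is constant false, so the whole block is unreachable
Dead: 'if (false) { z = 40; }'


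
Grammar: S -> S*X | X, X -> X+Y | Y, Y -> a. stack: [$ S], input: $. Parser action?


start symbol S on stack, input exhausted
Action: accept


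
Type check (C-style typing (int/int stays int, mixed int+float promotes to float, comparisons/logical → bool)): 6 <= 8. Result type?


Operand types: int <= int
Rule: comparison yields bool
Result type: bool


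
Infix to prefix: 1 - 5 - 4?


left-to-right (same/higher precedence on left): tree is (- (- 1 5) 4)
Prefix: - - 1 5 4


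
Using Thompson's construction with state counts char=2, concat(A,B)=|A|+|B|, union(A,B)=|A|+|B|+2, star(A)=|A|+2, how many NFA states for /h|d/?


Syntax tree has 2 char leaf(s), 1 union(s), 0 star(s)
chars contribute 2×2 = 4; each union adds +2; each star adds +2
Total: 4 + 2 + 0 = 6 states


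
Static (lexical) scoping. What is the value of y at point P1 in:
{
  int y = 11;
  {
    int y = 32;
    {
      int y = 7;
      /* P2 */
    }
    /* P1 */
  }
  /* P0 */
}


y declared in the same block as P1
y = 32


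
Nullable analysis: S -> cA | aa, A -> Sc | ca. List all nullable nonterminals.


A nonterminal is nullable iff some alternative derives ε (directly, or every symbol in it is nullable)
Nullable: {}


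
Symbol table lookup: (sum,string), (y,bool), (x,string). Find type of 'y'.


Lookup 'y' → type bool


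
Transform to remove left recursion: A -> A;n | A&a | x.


Left-recursive alternatives: A;n, A&a; non-recursive: x
Introduce A': A -> xA', A' -> ;nA' | &aA' | ε


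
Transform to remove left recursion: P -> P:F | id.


Left-recursive alternatives: P:F; non-recursive: id
Introduce P': P -> idP', P' -> :FP' | ε


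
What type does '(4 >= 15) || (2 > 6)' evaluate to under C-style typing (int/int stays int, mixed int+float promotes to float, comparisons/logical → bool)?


Operand types: bool || bool
Rule: logical operators take bool operands and yield bool
Result type: bool


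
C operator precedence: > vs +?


'+' is additive (level 9); '>' is relational (level 7)
Higher level binds tighter
'+' has higher precedence than '>'


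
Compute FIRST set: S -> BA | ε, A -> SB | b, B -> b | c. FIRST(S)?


Per alternative of S: FIRST(BA) = {b, c}; FIRST(ε) = {ε}
FIRST(S) = {b, c, ε}


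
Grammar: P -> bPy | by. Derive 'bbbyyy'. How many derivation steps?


Derivation: P => bPy => bbPyy => bbbyyy
Steps: 3


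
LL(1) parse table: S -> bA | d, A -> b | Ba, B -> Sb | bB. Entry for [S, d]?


For [S, d]: 'd' ∈ FIRST(d)
Entry: S -> d


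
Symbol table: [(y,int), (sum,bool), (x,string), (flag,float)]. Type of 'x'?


Lookup 'x' → type string


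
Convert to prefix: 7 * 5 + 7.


left-to-right (same/higher precedence on left): tree is (+ (* 7 5) 7)
Prefix: + * 7 5 7


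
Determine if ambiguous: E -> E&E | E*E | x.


'x&x*x' has two parse trees (no precedence encoded between & and *)
Ambiguous


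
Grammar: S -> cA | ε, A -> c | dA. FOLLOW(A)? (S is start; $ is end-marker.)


$ ∈ FOLLOW(S). For each A -> αBβ: add FIRST(β)\{ε} to FOLLOW(B); if β nullable, add FOLLOW(A).
FOLLOW(A) = {$}


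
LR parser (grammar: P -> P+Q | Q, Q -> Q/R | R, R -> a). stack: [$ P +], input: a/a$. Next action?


no handle ('P+' is not any RHS); shift 'a'
Action: shift


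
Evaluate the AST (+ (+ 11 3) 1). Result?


Evaluate inner: (+ 11 3) = 14
Evaluate root: (+ 14 1) = 15
Result: 15


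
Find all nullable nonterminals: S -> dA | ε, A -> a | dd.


A nonterminal is nullable iff some alternative derives ε (directly, or every symbol in it is nullable)
Nullable: {S}


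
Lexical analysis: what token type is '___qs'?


Pattern: letter/underscore followed by alphanumerics, not a keyword
Type: IDENTIFIER


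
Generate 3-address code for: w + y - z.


Break into single-operator statements:
t1 = w + y
t2 = t1 - z


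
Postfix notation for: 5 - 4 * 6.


* has higher precedence, evaluate 4*6 first
Postfix: 5 4 6 * -


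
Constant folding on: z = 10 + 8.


10 + 8 = 18 at compile time
Optimized: z = 18


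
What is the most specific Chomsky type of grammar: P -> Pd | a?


Left-linear: every RHS is a terminal or one nonterminal followed by a terminal
Classification: Type 3 (Regular)


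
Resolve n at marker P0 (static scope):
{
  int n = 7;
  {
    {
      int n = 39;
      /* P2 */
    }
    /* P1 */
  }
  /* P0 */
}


n declared in the same block as P0
n = 7


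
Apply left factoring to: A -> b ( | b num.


Common prefix: 'b'
Factored: A -> b A', A' -> ( | num


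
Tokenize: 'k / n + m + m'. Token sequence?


Scan left to right, longest-match per lexeme
Tokens: ID(k), OP(/), ID(n), OP(+), ID(m), OP(+), ID(m)


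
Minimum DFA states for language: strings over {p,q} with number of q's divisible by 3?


Track (count of q) mod 3: states 0..2, accept at 0
Minimal DFA: 3 states


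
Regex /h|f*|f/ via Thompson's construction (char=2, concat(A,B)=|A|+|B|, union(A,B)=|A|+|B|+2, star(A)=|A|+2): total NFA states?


Syntax tree has 3 char leaf(s), 2 union(s), 1 star(s)
chars contribute 3×2 = 6; each union adds +2; each star adds +2
Total: 6 + 4 + 2 = 12 states


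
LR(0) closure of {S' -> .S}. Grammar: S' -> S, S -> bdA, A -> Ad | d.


Start: S' -> .S
For each item with dot before a nonterminal B, add B -> .γ for every B-production
Closure: [S' -> .S, S -> .bdA]


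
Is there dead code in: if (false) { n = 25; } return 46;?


condition is constant false, so the whole block is unreachable
Dead: 'if (false) { n = 25; }'


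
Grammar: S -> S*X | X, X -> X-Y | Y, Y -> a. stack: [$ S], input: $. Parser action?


start symbol S on stack, input exhausted
Action: accept


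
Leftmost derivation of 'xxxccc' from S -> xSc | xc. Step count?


Derivation: S => xSc => xxScc => xxxccc
Steps: 3


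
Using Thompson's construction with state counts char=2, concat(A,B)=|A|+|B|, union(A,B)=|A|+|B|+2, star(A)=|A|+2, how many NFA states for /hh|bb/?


Syntax tree has 4 char leaf(s), 1 union(s), 0 star(s)
chars contribute 4×2 = 8; each union adds +2; each star adds +2
Total: 8 + 2 + 0 = 10 states


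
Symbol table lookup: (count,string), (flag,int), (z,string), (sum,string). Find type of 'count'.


Lookup 'count' → type string


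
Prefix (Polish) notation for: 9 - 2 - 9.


left-to-right (same/higher precedence on left): tree is (- (- 9 2) 9)
Prefix: - - 9 2 9


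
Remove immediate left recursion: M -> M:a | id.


Left-recursive alternatives: M:a; non-recursive: id
Introduce M': M -> idM', M' -> :aM' | ε


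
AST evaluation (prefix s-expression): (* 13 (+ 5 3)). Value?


Evaluate inner: (+ 5 3) = 8
Evaluate root: (* 13 8) = 104
Result: 104


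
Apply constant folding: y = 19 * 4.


19 * 4 = 76 at compile time
Optimized: y = 76


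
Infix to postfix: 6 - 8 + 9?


Left to right (same or higher precedence on left)
Postfix: 6 8 - 9 +


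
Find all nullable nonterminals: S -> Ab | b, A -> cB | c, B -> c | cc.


A nonterminal is nullable iff some alternative derives ε (directly, or every symbol in it is nullable)
Nullable: {}


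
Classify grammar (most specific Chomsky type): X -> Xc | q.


Left-linear: every RHS is a terminal or one nonterminal followed by a terminal
Classification: Type 3 (Regular)


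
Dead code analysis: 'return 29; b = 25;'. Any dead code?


statement follows a return and is unreachable
Dead: 'b = 25'


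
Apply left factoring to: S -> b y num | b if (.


Common prefix: 'b'
Factored: S -> b S', S' -> y num | if (


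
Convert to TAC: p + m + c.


Break into single-operator statements:
t1 = p + m
t2 = t1 + c


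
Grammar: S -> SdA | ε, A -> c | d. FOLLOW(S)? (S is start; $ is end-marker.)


$ ∈ FOLLOW(S). For each A -> αBβ: add FIRST(β)\{ε} to FOLLOW(B); if β nullable, add FOLLOW(A).
FOLLOW(S) = {$, d}


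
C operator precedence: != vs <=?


'<=' is relational (level 7); '!=' is equality (level 6)
Higher level binds tighter
'<=' has higher precedence than '!='


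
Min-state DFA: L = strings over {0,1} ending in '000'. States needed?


Track the longest suffix of input matching a prefix of '000': 4 classes (prefixes of length 0..3)
Minimal DFA: 4 states


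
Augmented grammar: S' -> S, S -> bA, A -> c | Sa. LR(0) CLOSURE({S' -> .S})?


Start: S' -> .S
For each item with dot before a nonterminal B, add B -> .γ for every B-production
Closure: [S' -> .S, S -> .bA]


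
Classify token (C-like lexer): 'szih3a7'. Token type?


Pattern: letter/underscore followed by alphanumerics, not a keyword
Type: IDENTIFIER


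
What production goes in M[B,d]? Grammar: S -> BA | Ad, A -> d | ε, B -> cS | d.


For [B, d]: 'd' ∈ FIRST(d)
Entry: B -> d


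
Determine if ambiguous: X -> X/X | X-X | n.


'n/n-n' has two parse trees (no precedence encoded between / and -)
Ambiguous


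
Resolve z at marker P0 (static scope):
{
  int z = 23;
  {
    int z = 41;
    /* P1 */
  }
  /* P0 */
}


z declared in the same block as P0
z = 23


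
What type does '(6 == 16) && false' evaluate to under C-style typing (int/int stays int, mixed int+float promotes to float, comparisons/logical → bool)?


Operand types: bool && bool
Rule: logical operators take bool operands and yield bool
Result type: bool


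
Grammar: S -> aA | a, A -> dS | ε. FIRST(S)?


Per alternative of S: FIRST(aA) = {a}; FIRST(a) = {a}
FIRST(S) = {a}


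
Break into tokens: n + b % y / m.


Scan left to right, longest-match per lexeme
Tokens: ID(n), OP(+), ID(b), OP(%), ID(y), OP(/), ID(m)


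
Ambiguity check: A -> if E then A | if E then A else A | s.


dangling else: 'if E then if E then s else s' parses two ways
Ambiguous


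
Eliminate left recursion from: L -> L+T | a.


Left-recursive alternatives: L+T; non-recursive: a
Introduce L': L -> aL', L' -> +TL' | ε


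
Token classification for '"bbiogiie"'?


Pattern: double-quoted sequence
Type: STRING_LITERAL


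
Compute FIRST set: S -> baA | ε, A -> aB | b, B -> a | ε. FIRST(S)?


Per alternative of S: FIRST(baA) = {b}; FIRST(ε) = {ε}
FIRST(S) = {b, ε}


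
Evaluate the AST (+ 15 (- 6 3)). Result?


Evaluate inner: (- 6 3) = 3
Evaluate root: (+ 15 3) = 18
Result: 18


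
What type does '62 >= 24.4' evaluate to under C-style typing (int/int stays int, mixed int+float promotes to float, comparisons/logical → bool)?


Operand types: int >= float
Rule: comparison yields bool
Result type: bool


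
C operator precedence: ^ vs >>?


'>>' is shift (level 8); '^' is bitwise XOR (level 4)
Higher level binds tighter
'>>' has higher precedence than '^'


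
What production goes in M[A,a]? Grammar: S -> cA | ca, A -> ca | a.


For [A, a]: 'a' ∈ FIRST(a)
Entry: A -> a


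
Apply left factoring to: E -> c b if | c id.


Common prefix: 'c'
Factored: E -> c E', E' -> b if | id


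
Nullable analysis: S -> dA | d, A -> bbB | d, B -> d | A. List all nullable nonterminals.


A nonterminal is nullable iff some alternative derives ε (directly, or every symbol in it is nullable)
Nullable: {}


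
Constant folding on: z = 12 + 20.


12 + 20 = 32 at compile time
Optimized: z = 32


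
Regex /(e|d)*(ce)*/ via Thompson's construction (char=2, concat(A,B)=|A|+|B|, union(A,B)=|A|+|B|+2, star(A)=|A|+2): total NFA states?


Syntax tree has 4 char leaf(s), 1 union(s), 2 star(s)
chars contribute 4×2 = 8; each union adds +2; each star adds +2
Total: 8 + 2 + 4 = 14 states


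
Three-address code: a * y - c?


Break into single-operator statements:
t1 = a * y
t2 = t1 - c


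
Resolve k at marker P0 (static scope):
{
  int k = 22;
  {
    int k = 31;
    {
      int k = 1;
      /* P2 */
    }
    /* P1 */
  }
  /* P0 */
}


k declared in the same block as P0
k = 22


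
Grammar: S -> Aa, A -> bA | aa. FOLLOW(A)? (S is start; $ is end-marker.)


$ ∈ FOLLOW(S). For each A -> αBβ: add FIRST(β)\{ε} to FOLLOW(B); if β nullable, add FOLLOW(A).
FOLLOW(A) = {a}


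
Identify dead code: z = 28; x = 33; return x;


z is assigned but never read
Dead: 'z = 28'


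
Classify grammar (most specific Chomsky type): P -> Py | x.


Left-linear: every RHS is a terminal or one nonterminal followed by a terminal
Classification: Type 3 (Regular)


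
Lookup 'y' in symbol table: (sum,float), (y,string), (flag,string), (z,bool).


Lookup 'y' → type string


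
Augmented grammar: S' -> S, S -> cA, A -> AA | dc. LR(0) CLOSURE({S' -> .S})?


Start: S' -> .S
For each item with dot before a nonterminal B, add B -> .γ for every B-production
Closure: [S' -> .S, S -> .cA]


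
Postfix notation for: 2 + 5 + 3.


Left to right (same or higher precedence on left)
Postfix: 2 5 + 3 +


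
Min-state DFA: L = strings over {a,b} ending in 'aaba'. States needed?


Track the longest suffix of input matching a prefix of 'aaba': 5 classes (prefixes of length 0..4)
Minimal DFA: 5 states


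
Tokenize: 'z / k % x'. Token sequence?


Scan left to right, longest-match per lexeme
Tokens: ID(z), OP(/), ID(k), OP(%), ID(x)


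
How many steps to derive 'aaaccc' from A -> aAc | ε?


Derivation: A => aAc => aaAcc => aaaAccc => aaaccc
Steps: 4


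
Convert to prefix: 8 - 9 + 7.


left-to-right (same/higher precedence on left): tree is (+ (- 8 9) 7)
Prefix: + - 8 9 7


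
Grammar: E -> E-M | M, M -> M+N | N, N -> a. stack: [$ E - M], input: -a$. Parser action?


handle 'E-M' on top; lookahead ∈ FOLLOW(E) = {-, $}
Action: reduce (E -> E-M)


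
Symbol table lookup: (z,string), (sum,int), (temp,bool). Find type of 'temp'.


Lookup 'temp' → type bool


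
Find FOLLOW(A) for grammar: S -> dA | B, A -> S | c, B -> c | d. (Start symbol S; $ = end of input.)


$ ∈ FOLLOW(S). For each A -> αBβ: add FIRST(β)\{ε} to FOLLOW(B); if β nullable, add FOLLOW(A).
FOLLOW(A) = {$}


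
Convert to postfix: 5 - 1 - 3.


Left to right (same or higher precedence on left)
Postfix: 5 1 - 3 -


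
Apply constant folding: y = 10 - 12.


10 - 12 = -2 at compile time
Optimized: y = -2


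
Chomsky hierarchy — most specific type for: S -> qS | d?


Right-linear: every RHS is a terminal or a terminal followed by one nonterminal
Classification: Type 3 (Regular)


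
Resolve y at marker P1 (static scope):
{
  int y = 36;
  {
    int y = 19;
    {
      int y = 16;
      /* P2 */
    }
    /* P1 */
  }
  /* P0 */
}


y declared in the same block as P1
y = 19


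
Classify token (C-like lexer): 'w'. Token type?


Pattern: letter/underscore followed by alphanumerics, not a keyword
Type: IDENTIFIER


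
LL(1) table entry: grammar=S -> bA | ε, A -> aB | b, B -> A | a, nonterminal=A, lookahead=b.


For [A, b]: 'b' ∈ FIRST(b)
Entry: A -> b


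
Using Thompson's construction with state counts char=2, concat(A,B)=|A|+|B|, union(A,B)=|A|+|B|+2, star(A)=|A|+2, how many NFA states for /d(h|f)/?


Syntax tree has 3 char leaf(s), 1 union(s), 0 star(s)
chars contribute 3×2 = 6; each union adds +2; each star adds +2
Total: 6 + 2 + 0 = 8 states


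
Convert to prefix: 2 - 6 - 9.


left-to-right (same/higher precedence on left): tree is (- (- 2 6) 9)
Prefix: - - 2 6 9


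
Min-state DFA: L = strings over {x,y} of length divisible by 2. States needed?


Track length mod 2: states 0..1, accept at 0
Minimal DFA: 2 states


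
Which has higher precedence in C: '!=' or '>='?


'>=' is relational (level 7); '!=' is equality (level 6)
Higher level binds tighter
'>=' has higher precedence than '!='


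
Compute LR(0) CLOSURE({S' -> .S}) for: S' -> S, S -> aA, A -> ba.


Start: S' -> .S
For each item with dot before a nonterminal B, add B -> .γ for every B-production
Closure: [S' -> .S, S -> .aA]


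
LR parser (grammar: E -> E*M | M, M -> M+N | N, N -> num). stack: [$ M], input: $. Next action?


lookahead ∉ {+} so M won't extend; reduce E -> M
Action: reduce (E -> M)


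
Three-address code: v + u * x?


Break into single-operator statements:
t1 = u * x
t2 = v + t1


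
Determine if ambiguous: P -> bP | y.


right-linear, alternatives start with distinct terminals 'b' vs 'y': unique leftmost derivation
Unambiguous


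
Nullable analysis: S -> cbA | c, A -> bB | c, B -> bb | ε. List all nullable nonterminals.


A nonterminal is nullable iff some alternative derives ε (directly, or every symbol in it is nullable)
Nullable: {B}


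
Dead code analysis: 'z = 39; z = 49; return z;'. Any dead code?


first assignment to z is overwritten before any read
Dead: 'z = 39'


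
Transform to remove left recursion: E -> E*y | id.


Left-recursive alternatives: E*y; non-recursive: id
Introduce E': E -> idE', E' -> *yE' | ε


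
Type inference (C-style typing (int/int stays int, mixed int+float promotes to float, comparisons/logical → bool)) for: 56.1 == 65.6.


Operand types: float == float
Rule: comparison yields bool
Result type: bool


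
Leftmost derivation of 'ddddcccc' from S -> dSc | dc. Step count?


Derivation: S => dSc => ddScc => dddSccc => ddddcccc
Steps: 4


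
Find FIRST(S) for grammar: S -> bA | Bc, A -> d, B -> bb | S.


Per alternative of S: FIRST(bA) = {b}; FIRST(Bc) = {b}
FIRST(S) = {b}


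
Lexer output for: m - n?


Scan left to right, longest-match per lexeme
Tokens: ID(m), OP(-), ID(n)


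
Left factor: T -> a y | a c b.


Common prefix: 'a'
Factored: T -> a T', T' -> y | c b


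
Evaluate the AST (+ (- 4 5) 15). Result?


Evaluate inner: (- 4 5) = -1
Evaluate root: (+ -1 15) = 14
Result: 14


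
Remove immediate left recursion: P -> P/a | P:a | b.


Left-recursive alternatives: P/a, P:a; non-recursive: b
Introduce P': P -> bP', P' -> /aP' | :aP' | ε


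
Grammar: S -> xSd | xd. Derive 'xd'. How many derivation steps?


Derivation: S => xd
Steps: 1


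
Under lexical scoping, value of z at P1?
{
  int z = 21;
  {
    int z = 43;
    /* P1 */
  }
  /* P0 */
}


z declared in the same block as P1
z = 43


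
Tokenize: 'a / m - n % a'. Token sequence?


Scan left to right, longest-match per lexeme
Tokens: ID(a), OP(/), ID(m), OP(-), ID(n), OP(%), ID(a)


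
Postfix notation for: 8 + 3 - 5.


Left to right (same or higher precedence on left)
Postfix: 8 3 + 5 -


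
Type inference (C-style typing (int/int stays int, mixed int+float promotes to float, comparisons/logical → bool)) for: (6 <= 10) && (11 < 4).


Operand types: bool && bool
Rule: logical operators take bool operands and yield bool
Result type: bool


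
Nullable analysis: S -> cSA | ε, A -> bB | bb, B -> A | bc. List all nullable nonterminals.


A nonterminal is nullable iff some alternative derives ε (directly, or every symbol in it is nullable)
Nullable: {S}


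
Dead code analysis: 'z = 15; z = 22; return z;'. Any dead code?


first assignment to z is overwritten before any read
Dead: 'z = 15'


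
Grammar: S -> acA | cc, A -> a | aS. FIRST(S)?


Per alternative of S: FIRST(acA) = {a}; FIRST(cc) = {c}
FIRST(S) = {a, c}


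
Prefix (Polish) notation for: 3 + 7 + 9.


left-to-right (same/higher precedence on left): tree is (+ (+ 3 7) 9)
Prefix: + + 3 7 9


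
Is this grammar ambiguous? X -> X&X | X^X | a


'a&a^a' has two parse trees (no precedence encoded between & and ^)
Ambiguous


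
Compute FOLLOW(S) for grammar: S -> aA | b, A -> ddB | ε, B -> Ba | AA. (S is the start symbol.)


$ ∈ FOLLOW(S). For each A -> αBβ: add FIRST(β)\{ε} to FOLLOW(B); if β nullable, add FOLLOW(A).
FOLLOW(S) = {$}


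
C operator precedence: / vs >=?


'/' is multiplicative (level 10); '>=' is relational (level 7)
Higher level binds tighter
'/' has higher precedence than '>='


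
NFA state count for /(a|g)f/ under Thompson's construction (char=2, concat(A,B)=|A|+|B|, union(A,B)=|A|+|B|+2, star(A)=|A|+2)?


Syntax tree has 3 char leaf(s), 1 union(s), 0 star(s)
chars contribute 3×2 = 6; each union adds +2; each star adds +2
Total: 6 + 2 + 0 = 8 states


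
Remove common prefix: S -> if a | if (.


Common prefix: 'if'
Factored: S -> if S', S' -> a | (


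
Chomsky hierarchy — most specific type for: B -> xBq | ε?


Single nonterminal LHS, but x^n q^n is not regular
Classification: Type 2 (Context-Free)


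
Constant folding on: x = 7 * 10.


7 * 10 = 70 at compile time
Optimized: x = 70


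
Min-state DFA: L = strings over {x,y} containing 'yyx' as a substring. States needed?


KMP-style automaton: 3 progress states + 1 absorbing accept = 4
Minimal DFA: 4 states


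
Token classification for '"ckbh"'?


Pattern: double-quoted sequence
Type: STRING_LITERAL


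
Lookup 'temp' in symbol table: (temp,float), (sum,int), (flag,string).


Lookup 'temp' → type float


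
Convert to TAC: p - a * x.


Break into single-operator statements:
t1 = a * x
t2 = p - t1


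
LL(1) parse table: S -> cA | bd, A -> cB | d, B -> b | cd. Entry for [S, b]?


For [S, b]: 'b' ∈ FIRST(bd)
Entry: S -> bd


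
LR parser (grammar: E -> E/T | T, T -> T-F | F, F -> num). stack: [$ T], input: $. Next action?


lookahead ∉ {-} so T won't extend; reduce E -> T
Action: reduce (E -> T)


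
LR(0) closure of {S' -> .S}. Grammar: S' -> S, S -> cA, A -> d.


Start: S' -> .S
For each item with dot before a nonterminal B, add B -> .γ for every B-production
Closure: [S' -> .S, S -> .cA]


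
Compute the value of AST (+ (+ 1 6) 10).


Evaluate inner: (+ 1 6) = 7
Evaluate root: (+ 7 10) = 17
Result: 17


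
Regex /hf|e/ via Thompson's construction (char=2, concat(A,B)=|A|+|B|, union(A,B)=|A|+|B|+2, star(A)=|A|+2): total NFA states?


Syntax tree has 3 char leaf(s), 1 union(s), 0 star(s)
chars contribute 3×2 = 6; each union adds +2; each star adds +2
Total: 6 + 2 + 0 = 8 states


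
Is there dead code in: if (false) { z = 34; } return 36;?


condition is constant false, so the whole block is unreachable
Dead: 'if (false) { z = 34; }'


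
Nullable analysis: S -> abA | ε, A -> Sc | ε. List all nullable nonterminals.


A nonterminal is nullable iff some alternative derives ε (directly, or every symbol in it is nullable)
Nullable: {A, S}


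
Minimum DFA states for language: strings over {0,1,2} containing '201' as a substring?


KMP-style automaton: 3 progress states + 1 absorbing accept = 4
Minimal DFA: 4 states


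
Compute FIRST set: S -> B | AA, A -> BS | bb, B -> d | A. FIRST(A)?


Per alternative of A: FIRST(BS) = {b, d}; FIRST(bb) = {b}
FIRST(A) = {b, d}


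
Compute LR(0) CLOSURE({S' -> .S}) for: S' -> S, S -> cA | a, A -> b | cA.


Start: S' -> .S
For each item with dot before a nonterminal B, add B -> .γ for every B-production
Closure: [S' -> .S, S -> .cA, S -> .a]


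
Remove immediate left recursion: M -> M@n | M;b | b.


Left-recursive alternatives: M@n, M;b; non-recursive: b
Introduce M': M -> bM', M' -> @nM' | ;bM' | ε


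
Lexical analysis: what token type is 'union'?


Pattern: reserved word
Type: KEYWORD


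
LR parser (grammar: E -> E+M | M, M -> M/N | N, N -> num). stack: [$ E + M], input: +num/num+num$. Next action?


handle 'E+M' on top; lookahead ∈ FOLLOW(E) = {+, $}
Action: reduce (E -> E+M)


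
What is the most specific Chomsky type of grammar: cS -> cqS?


LHS has context (more than one symbol) and |LHS| ≤ |RHS|
Classification: Type 1 (Context-Sensitive)


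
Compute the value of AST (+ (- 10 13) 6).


Evaluate inner: (- 10 13) = -3
Evaluate root: (+ -3 6) = 3
Result: 3


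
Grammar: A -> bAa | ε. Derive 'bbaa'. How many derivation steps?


Derivation: A => bAa => bbAaa => bbaa
Steps: 3


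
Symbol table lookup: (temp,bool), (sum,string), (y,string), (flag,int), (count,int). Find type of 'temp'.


Lookup 'temp' → type bool


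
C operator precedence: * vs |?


'*' is multiplicative (level 10); '|' is bitwise OR (level 3)
Higher level binds tighter
'*' has higher precedence than '|'


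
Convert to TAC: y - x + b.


Break into single-operator statements:
t1 = y - x
t2 = t1 + b


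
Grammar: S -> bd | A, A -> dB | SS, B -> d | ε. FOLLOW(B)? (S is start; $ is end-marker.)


$ ∈ FOLLOW(S). For each A -> αBβ: add FIRST(β)\{ε} to FOLLOW(B); if β nullable, add FOLLOW(A).
FOLLOW(B) = {$, b, d}


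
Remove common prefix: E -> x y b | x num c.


Common prefix: 'x'
Factored: E -> x E', E' -> y b | num c


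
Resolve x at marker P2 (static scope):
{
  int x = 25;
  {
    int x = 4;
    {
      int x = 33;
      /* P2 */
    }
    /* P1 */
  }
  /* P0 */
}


x declared in the same block as P2
x = 33


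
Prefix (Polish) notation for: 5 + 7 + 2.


left-to-right (same/higher precedence on left): tree is (+ (+ 5 7) 2)
Prefix: + + 5 7 2


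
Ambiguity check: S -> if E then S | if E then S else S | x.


dangling else: 'if E then if E then x else x' parses two ways
Ambiguous


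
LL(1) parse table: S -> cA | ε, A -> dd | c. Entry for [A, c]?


For [A, c]: 'c' ∈ FIRST(c)
Entry: A -> c


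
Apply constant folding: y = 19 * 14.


19 * 14 = 266 at compile time
Optimized: y = 266


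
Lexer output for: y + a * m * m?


Scan left to right, longest-match per lexeme
Tokens: ID(y), OP(+), ID(a), OP(*), ID(m), OP(*), ID(m)


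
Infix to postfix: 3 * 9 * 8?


Left to right (same or higher precedence on left)
Postfix: 3 9 * 8 *


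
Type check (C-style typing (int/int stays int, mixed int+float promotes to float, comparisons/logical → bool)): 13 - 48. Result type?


Operand types: int - int
Rule: mixed int/float promotes to float; int/int stays int
Result type: int


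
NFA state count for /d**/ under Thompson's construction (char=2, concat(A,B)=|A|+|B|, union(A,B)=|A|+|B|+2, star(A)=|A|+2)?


Syntax tree has 1 char leaf(s), 0 union(s), 2 star(s)
chars contribute 1×2 = 2; each union adds +2; each star adds +2
Total: 2 + 0 + 4 = 6 states
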